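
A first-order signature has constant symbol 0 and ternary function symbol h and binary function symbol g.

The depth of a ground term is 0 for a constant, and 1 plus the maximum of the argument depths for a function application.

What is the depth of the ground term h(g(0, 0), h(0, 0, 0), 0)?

2

depth(g(0, 0)) = 1 + max(0, 0) = 1
depth(h(0, 0, 0)) = 1 + max(0, 0, 0) = 1
depth(h(g(0, 0), h(0, 0, 0), 0)) = 1 + max(1, 1, 0) = 2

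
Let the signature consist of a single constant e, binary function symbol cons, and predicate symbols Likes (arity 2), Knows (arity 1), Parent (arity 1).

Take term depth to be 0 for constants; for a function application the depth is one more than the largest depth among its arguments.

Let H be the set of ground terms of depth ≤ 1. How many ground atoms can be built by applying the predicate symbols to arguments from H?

8

First count ground terms of depth ≤ 1.
Count level by level. With function symbols cons/2, the terms of depth ≤ k are the 1 constant together with each function applied to depth-≤(k−1) tuples, so N_k = 1 + N_{k-1}^2.
N_0 = 1
N_1 = 1 + 1^2 = 2
Explicitly: e, cons(e, e).
So |H| = 2.
Each predicate of arity r yields |H|^r ground atoms (one per choice of an r-tuple from H):
  Likes: 2^2 = 4;  Knows: 2;  Parent: 2
Total ground atoms: 4 + 2 + 2 = 8.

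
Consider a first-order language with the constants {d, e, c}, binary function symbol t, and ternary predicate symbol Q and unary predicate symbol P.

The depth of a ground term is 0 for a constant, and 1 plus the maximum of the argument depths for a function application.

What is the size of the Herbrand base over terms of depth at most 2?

3176670

First count ground terms of depth ≤ 2.
Count level by level. With function symbols t/2, the terms of depth ≤ k are the 3 constants together with each function applied to depth-≤(k−1) tuples, so N_k = 3 + N_{k-1}^2.
N_0 = 3
N_1 = 3 + 3^2 = 12
N_2 = 3 + 12^2 = 147
So |H| = 147.
For each predicate symbol, the number of ground atoms is |H| raised to its arity; summing:
  Q: 147^3 = 3176523;  P: 147
Total ground atoms: 3176523 + 147 = 3176670.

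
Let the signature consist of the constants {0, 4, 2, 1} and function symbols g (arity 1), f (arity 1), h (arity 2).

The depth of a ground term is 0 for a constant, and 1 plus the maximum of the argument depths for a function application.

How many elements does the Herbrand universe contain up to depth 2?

844

Write N_k for the number of ground terms of depth ≤ k. A term of depth ≤ k is either a constant or a function symbol applied to arguments of depth ≤ k−1, so N_k = 4 + N_{k-1} + N_{k-1} + N_{k-1}^2.
N_0 = 4
N_1 = 4 + 4 + 4 + 4^2 = 28
N_2 = 4 + 28 + 28 + 28^2 = 844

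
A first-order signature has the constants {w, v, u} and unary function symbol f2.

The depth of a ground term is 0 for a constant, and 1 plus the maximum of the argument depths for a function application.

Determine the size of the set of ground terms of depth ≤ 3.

12

Count level by level. With function symbols f2/1, the terms of depth ≤ k are the 3 constants together with each function applied to depth-≤(k−1) tuples, so N_k = 3 + N_{k-1}.
N_0 = 3
N_1 = 3 + 3 = 6
N_2 = 3 + 6 = 9
N_3 = 3 + 9 = 12
Explicitly: w, v, u, f2(w), f2(v), f2(u), f2(f2(w)), f2(f2(v)), f2(f2(u)), f2(f2(f2(w))), f2(f2(f2(v))), f2(f2(f2(u))).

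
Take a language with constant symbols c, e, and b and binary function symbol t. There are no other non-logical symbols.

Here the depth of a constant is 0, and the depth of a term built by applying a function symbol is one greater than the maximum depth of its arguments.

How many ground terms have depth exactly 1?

9

Count level by level. With function symbols t/2, the terms of depth ≤ k are the 3 constants together with each function applied to depth-≤(k−1) tuples, so N_k = 3 + N_{k-1}^2.
N_0 = 3
N_1 = 3 + 3^2 = 12
Terms of depth exactly 1: N_1 − N_0 = 12 − 3 = 9.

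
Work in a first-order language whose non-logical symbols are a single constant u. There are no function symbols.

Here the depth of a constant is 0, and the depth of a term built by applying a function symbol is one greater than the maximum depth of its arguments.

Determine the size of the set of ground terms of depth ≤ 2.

With no function symbols every ground term is a constant, so there is exactly 1 ground term at every depth bound.
N_0 = 1
N_1 = 1
N_2 = 1

1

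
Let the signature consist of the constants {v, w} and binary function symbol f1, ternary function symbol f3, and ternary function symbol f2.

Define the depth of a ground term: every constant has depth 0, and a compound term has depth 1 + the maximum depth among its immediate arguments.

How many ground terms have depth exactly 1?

Let N_k count ground terms of depth at most k. Each non-constant term of depth ≤ k is some function symbol applied to depth-≤(k−1) arguments, giving N_k = 2 + N_{k-1}^2 + N_{k-1}^3 + N_{k-1}^3.
N_0 = 2
N_1 = 2 + 2^2 + 2^3 + 2^3 = 22
Terms of depth exactly 1: N_1 − N_0 = 22 − 2 = 20.

20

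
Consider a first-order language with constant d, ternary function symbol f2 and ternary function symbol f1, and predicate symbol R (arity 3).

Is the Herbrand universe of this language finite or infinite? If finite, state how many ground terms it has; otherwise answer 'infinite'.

infinite

The signature has at least one function symbol (f2, arity 3) and at least one constant (d).
Iterating f2 gives infinitely many distinct ground terms: d, f2(d, d, d), f2(f2(d, d, d), f2(d, d, d), f2(d, d, d)), ...
So the Herbrand universe is infinite.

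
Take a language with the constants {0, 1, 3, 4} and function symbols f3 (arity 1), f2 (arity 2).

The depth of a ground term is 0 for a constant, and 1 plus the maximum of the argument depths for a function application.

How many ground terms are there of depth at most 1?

Let N_k = |{terms of depth ≤ k}|. Then N_0 = 4 and N_k = 4 + N_{k-1} + N_{k-1}^2 for k ≥ 1 (one summand per function symbol, arity giving the exponent).
N_0 = 4
N_1 = 4 + 4 + 4^2 = 24

24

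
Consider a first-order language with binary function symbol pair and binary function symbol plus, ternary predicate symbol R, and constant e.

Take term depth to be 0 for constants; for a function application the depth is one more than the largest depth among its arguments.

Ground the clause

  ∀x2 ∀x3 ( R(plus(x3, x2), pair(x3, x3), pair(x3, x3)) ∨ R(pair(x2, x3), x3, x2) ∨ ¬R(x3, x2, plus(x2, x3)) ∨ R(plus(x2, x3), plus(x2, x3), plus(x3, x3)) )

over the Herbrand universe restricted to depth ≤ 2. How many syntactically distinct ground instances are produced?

Ground terms of depth ≤ 2:
  If N_k denotes the number of depth-≤k ground terms, the 1 constant gives N_0 = 1, and each function symbol of arity r contributes N_{k-1}^r new terms at level k: N_k = 1 + N_{k-1}^2 + N_{k-1}^2.
  N_0 = 1
  N_1 = 1 + 1^2 + 1^2 = 3
  N_2 = 1 + 3^2 + 3^2 = 19
So there are 19 ground terms available for substitution.
The clause has 2 distinct variables (x2, x3), each appearing in the body. In the free term algebra distinct substitutions yield syntactically distinct ground instances.
Number of ground instances = 19^2 = 361.

361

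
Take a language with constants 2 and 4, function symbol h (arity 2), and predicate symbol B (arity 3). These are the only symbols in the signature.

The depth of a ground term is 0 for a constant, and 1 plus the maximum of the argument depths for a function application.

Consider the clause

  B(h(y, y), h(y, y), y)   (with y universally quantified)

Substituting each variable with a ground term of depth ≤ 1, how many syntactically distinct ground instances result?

6

Ground terms of depth ≤ 1:
  If N_k denotes the number of depth-≤k ground terms, the 2 constants give N_0 = 2, and each function symbol of arity r contributes N_{k-1}^r new terms at level k: N_k = 2 + N_{k-1}^2.
  N_0 = 2
  N_1 = 2 + 2^2 = 6
So there are 6 ground terms available for substitution.
The clause has 1 distinct variable (y), which appears in the body. In the free term algebra distinct substitutions yield syntactically distinct ground instances.
Number of ground instances = 6.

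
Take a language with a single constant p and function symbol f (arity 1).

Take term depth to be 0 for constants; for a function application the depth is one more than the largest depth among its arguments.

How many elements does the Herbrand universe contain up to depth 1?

2

Let N_k count ground terms of depth at most k. Each non-constant term of depth ≤ k is some function symbol applied to depth-≤(k−1) arguments, giving N_k = 1 + N_{k-1}.
N_0 = 1
N_1 = 1 + 1 = 2
Explicitly: p, f(p).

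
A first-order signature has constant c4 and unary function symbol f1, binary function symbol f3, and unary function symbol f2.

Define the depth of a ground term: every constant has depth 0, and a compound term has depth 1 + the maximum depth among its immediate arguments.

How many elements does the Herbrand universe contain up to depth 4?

458329

Count level by level. With function symbols f1/1, f3/2, f2/1, the terms of depth ≤ k are the 1 constant together with each function applied to depth-≤(k−1) tuples, so N_k = 1 + N_{k-1} + N_{k-1}^2 + N_{k-1}.
N_0 = 1
N_1 = 1 + 1 + 1^2 + 1 = 4
N_2 = 1 + 4 + 4^2 + 4 = 25
N_3 = 1 + 25 + 25^2 + 25 = 676
N_4 = 1 + 676 + 676^2 + 676 = 458329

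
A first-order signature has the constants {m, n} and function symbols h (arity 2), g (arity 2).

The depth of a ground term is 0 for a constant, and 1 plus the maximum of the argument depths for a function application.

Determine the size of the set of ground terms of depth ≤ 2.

202

Let N_k = |{terms of depth ≤ k}|. Then N_0 = 2 and N_k = 2 + N_{k-1}^2 + N_{k-1}^2 for k ≥ 1 (one summand per function symbol, arity giving the exponent).
N_0 = 2
N_1 = 2 + 2^2 + 2^2 = 10
N_2 = 2 + 10^2 + 10^2 = 202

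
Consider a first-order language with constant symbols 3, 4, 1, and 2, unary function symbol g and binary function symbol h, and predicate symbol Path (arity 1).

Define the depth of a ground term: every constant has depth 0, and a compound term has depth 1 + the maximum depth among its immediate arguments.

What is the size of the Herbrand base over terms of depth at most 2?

First count ground terms of depth ≤ 2.
Let N_k count ground terms of depth at most k. Each non-constant term of depth ≤ k is some function symbol applied to depth-≤(k−1) arguments, giving N_k = 4 + N_{k-1} + N_{k-1}^2.
N_0 = 4
N_1 = 4 + 4 + 4^2 = 24
N_2 = 4 + 24 + 24^2 = 604
So |H| = 604.
A ground atom is a predicate applied to a tuple of terms from H, so the count is the sum over predicates of |H|^arity:
  Path: 604
Total ground atoms: 604.

604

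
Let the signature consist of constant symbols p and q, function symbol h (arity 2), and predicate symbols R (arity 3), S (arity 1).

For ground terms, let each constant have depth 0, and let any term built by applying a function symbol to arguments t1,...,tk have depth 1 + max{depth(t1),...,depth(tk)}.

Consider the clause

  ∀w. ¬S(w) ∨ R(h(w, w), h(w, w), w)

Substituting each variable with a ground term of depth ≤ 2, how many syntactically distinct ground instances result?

38

Ground terms of depth ≤ 2:
  Write N_k for the number of ground terms of depth ≤ k. A term of depth ≤ k is either a constant or a function symbol applied to arguments of depth ≤ k−1, so N_k = 2 + N_{k-1}^2.
  N_0 = 2
  N_1 = 2 + 2^2 = 6
  N_2 = 2 + 6^2 = 38
So there are 38 ground terms available for substitution.
The body mentions the single quantified variable w; since ground terms form a free algebra, no two substitutions collapse to the same formula.
Number of ground instances = 38.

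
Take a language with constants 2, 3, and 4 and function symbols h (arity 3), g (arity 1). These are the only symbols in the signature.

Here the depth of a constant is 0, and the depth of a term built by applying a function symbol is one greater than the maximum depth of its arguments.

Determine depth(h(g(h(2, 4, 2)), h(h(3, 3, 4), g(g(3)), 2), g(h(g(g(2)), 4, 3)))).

depth(h(2, 4, 2)) = 1 + max(0, 0, 0) = 1
depth(g(h(2, 4, 2))) = 1 + depth(h(2, 4, 2)) = 1 + 1 = 2
depth(h(3, 3, 4)) = 1 + max(0, 0, 0) = 1
depth(g(3)) = 1 + depth(3) = 1 + 0 = 1
depth(g(g(3))) = 1 + depth(g(3)) = 1 + 1 = 2
depth(h(h(3, 3, 4), g(g(3)), 2)) = 1 + max(1, 2, 0) = 3
depth(g(2)) = 1 + depth(2) = 1 + 0 = 1
depth(g(g(2))) = 1 + depth(g(2)) = 1 + 1 = 2
depth(h(g(g(2)), 4, 3)) = 1 + max(2, 0, 0) = 3
depth(g(h(g(g(2)), 4, 3))) = 1 + depth(h(g(g(2)), 4, 3)) = 1 + 3 = 4
depth(h(g(h(2, 4, 2)), h(h(3, 3, 4), g(g(3)), 2), g(h(g(g(2)), 4, 3)))) = 1 + max(2, 3, 4) = 5

5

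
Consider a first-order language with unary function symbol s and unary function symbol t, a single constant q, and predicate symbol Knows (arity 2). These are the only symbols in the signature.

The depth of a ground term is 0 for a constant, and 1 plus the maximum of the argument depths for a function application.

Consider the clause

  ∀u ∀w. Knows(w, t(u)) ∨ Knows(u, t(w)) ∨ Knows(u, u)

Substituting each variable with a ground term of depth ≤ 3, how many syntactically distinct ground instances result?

Ground terms of depth ≤ 3:
  Let N_k = |{terms of depth ≤ k}|. Then N_0 = 1 and N_k = 1 + N_{k-1} + N_{k-1} for k ≥ 1 (one summand per function symbol, arity giving the exponent).
  N_0 = 1
  N_1 = 1 + 1 + 1 = 3
  N_2 = 1 + 3 + 3 = 7
  N_3 = 1 + 7 + 7 = 15
So there are 15 ground terms available for substitution.
The body mentions every one of the 2 quantified variables; since ground terms form a free algebra, no two substitutions collapse to the same formula.
Number of ground instances = 15^2 = 225.

225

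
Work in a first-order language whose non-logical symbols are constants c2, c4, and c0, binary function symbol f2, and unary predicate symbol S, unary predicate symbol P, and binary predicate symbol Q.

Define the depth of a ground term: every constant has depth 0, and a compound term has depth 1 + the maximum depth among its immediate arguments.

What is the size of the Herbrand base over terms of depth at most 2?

21903

First count ground terms of depth ≤ 2.
If N_k denotes the number of depth-≤k ground terms, the 3 constants give N_0 = 3, and each function symbol of arity r contributes N_{k-1}^r new terms at level k: N_k = 3 + N_{k-1}^2.
N_0 = 3
N_1 = 3 + 3^2 = 12
N_2 = 3 + 12^2 = 147
So |H| = 147.
A ground atom is a predicate applied to a tuple of terms from H, so the count is the sum over predicates of |H|^arity:
  S: 147;  P: 147;  Q: 147^2 = 21609
Total ground atoms: 147 + 147 + 21609 = 21903.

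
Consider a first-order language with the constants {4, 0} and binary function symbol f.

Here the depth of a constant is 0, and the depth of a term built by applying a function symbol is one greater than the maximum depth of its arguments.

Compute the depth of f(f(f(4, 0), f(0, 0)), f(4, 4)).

depth(f(4, 0)) = 1 + max(0, 0) = 1
depth(f(0, 0)) = 1 + max(0, 0) = 1
depth(f(f(4, 0), f(0, 0))) = 1 + max(1, 1) = 2
depth(f(4, 4)) = 1 + max(0, 0) = 1
depth(f(f(f(4, 0), f(0, 0)), f(4, 4))) = 1 + max(2, 1) = 3

3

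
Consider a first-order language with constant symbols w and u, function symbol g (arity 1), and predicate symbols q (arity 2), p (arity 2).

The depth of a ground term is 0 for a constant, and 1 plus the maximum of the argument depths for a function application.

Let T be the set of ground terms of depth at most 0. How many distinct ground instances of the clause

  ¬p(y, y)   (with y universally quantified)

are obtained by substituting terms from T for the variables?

Ground terms of depth ≤ 0:
  Write N_k for the number of ground terms of depth ≤ k. A term of depth ≤ k is either a constant or a function symbol applied to arguments of depth ≤ k−1, so N_k = 2 + N_{k-1}.
  N_0 = 2
So there are 2 ground terms available for substitution.
The body mentions the single quantified variable y; since ground terms form a free algebra, no two substitutions collapse to the same formula.
Number of ground instances = 2.

2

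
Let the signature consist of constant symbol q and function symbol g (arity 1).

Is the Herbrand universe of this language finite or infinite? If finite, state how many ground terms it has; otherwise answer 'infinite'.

infinite

The signature has at least one function symbol (g, arity 1) and at least one constant (q).
Iterating g gives infinitely many distinct ground terms: q, g(q), g(g(q)), ...
So the Herbrand universe is infinite.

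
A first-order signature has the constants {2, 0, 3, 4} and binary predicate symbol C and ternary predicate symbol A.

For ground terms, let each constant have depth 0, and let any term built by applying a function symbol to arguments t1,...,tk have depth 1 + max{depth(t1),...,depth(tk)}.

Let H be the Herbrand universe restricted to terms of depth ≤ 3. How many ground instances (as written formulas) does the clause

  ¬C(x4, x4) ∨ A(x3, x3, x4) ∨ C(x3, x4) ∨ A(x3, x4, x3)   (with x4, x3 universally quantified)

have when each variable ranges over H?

16

Ground terms of depth ≤ 3:
  With no function symbols every ground term is a constant, so there are exactly 4 ground terms at every depth bound.
  N_0 = 4
  N_1 = 4
  N_2 = 4
  N_3 = 4
So there are 4 ground terms available for substitution.
The body mentions every one of the 2 quantified variables; since ground terms form a free algebra, no two substitutions collapse to the same formula.
Number of ground instances = 4^2 = 16.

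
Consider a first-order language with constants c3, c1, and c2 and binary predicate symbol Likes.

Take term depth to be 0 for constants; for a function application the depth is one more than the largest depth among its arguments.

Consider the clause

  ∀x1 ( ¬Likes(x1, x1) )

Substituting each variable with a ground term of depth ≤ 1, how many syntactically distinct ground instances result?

3

Ground terms of depth ≤ 1:
  With no function symbols every ground term is a constant, so there are exactly 3 ground terms at every depth bound.
  N_0 = 3
  N_1 = 3
  Explicitly: c3, c1, c2.
So there are 3 ground terms available for substitution.
The clause has 1 distinct variable (x1), which appears in the body. In the free term algebra distinct substitutions yield syntactically distinct ground instances.
Number of ground instances = 3.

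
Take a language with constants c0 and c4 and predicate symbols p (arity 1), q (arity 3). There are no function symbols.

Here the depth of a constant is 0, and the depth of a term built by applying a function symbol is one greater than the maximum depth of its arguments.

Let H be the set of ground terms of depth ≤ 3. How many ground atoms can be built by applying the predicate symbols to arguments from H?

First count ground terms of depth ≤ 3.
With no function symbols every ground term is a constant, so there are exactly 2 ground terms at every depth bound.
N_0 = 2
N_1 = 2
N_2 = 2
N_3 = 2
Explicitly: c0, c4.
So |H| = 2.
Ground atoms are formed by filling each argument slot of a predicate with a term from H, so an r-ary predicate gives |H|^r atoms:
  p: 2;  q: 2^3 = 8
Total ground atoms: 2 + 8 = 10.

10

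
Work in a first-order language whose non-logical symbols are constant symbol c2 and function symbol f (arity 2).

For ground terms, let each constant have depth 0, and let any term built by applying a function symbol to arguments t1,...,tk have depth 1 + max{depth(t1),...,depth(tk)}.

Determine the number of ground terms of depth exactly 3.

21

If N_k denotes the number of depth-≤k ground terms, the 1 constant gives N_0 = 1, and each function symbol of arity r contributes N_{k-1}^r new terms at level k: N_k = 1 + N_{k-1}^2.
N_0 = 1
N_1 = 1 + 1^2 = 2
N_2 = 1 + 2^2 = 5
N_3 = 1 + 5^2 = 26
Terms of depth exactly 3: N_3 − N_2 = 26 − 5 = 21.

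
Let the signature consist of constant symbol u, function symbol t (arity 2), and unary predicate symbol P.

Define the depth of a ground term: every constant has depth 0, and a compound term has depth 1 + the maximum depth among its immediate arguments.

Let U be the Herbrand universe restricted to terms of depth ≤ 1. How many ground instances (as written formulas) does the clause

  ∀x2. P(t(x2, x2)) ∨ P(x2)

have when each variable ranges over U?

Ground terms of depth ≤ 1:
  Let N_k count ground terms of depth at most k. Each non-constant term of depth ≤ k is some function symbol applied to depth-≤(k−1) arguments, giving N_k = 1 + N_{k-1}^2.
  N_0 = 1
  N_1 = 1 + 1^2 = 2
So there are 2 ground terms available for substitution.
The variable x2 ranges independently over the available ground terms, and distinct assignments produce distinct instances.
Number of ground instances = 2.

2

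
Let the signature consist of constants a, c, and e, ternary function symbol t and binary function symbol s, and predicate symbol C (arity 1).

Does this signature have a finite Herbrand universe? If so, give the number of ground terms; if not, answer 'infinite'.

infinite

The signature has at least one function symbol (t, arity 3) and at least one constant (a).
Iterating t gives infinitely many distinct ground terms: a, t(a, a, a), t(t(a, a, a), t(a, a, a), t(a, a, a)), ...
So the Herbrand universe is infinite.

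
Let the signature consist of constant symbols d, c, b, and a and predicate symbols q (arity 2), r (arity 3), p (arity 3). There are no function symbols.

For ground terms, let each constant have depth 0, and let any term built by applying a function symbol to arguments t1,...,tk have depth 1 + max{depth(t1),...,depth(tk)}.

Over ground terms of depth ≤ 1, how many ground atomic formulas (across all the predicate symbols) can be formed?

First count ground terms of depth ≤ 1.
With no function symbols every ground term is a constant, so there are exactly 4 ground terms at every depth bound.
N_0 = 4
N_1 = 4
So |H| = 4.
Each predicate of arity r yields |H|^r ground atoms (one per choice of an r-tuple from H):
  q: 4^2 = 16;  r: 4^3 = 64;  p: 4^3 = 64
Total ground atoms: 16 + 64 + 64 = 144.

144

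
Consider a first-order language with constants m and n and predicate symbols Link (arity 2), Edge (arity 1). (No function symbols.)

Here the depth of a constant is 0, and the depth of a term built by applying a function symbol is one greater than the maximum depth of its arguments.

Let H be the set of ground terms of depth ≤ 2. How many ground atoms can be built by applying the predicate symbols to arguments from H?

6

First count ground terms of depth ≤ 2.
With no function symbols every ground term is a constant, so there are exactly 2 ground terms at every depth bound.
N_0 = 2
N_1 = 2
N_2 = 2
Explicitly: m, n.
So |H| = 2.
Ground atoms are formed by filling each argument slot of a predicate with a term from H, so an r-ary predicate gives |H|^r atoms:
  Link: 2^2 = 4;  Edge: 2
Total ground atoms: 4 + 2 = 6.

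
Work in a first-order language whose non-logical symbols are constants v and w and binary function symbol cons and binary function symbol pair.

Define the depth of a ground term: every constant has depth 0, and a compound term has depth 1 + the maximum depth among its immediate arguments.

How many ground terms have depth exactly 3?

81408

Write N_k for the number of ground terms of depth ≤ k. A term of depth ≤ k is either a constant or a function symbol applied to arguments of depth ≤ k−1, so N_k = 2 + N_{k-1}^2 + N_{k-1}^2.
N_0 = 2
N_1 = 2 + 2^2 + 2^2 = 10
N_2 = 2 + 10^2 + 10^2 = 202
N_3 = 2 + 202^2 + 202^2 = 81610
Terms of depth exactly 3: N_3 − N_2 = 81610 − 202 = 81408.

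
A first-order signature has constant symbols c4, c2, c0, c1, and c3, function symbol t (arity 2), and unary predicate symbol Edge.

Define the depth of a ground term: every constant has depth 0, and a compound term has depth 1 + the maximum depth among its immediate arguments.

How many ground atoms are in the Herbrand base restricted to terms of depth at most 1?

30

First count ground terms of depth ≤ 1.
Write N_k for the number of ground terms of depth ≤ k. A term of depth ≤ k is either a constant or a function symbol applied to arguments of depth ≤ k−1, so N_k = 5 + N_{k-1}^2.
N_0 = 5
N_1 = 5 + 5^2 = 30
So |H| = 30.
Each predicate of arity r yields |H|^r ground atoms (one per choice of an r-tuple from H):
  Edge: 30
Total ground atoms: 30.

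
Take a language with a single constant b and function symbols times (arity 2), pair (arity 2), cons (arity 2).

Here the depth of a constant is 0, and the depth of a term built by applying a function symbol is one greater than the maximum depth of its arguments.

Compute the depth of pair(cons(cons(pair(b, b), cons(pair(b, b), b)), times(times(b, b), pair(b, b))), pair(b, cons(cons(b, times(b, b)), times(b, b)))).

depth(pair(b, b)) = 1 + max(0, 0) = 1
depth(cons(pair(b, b), b)) = 1 + max(1, 0) = 2
depth(cons(pair(b, b), cons(pair(b, b), b))) = 1 + max(1, 2) = 3
depth(times(b, b)) = 1 + max(0, 0) = 1
depth(times(times(b, b), pair(b, b))) = 1 + max(1, 1) = 2
depth(cons(cons(pair(b, b), cons(pair(b, b), b)), times(times(b, b), pair(b, b)))) = 1 + max(3, 2) = 4
depth(cons(b, times(b, b))) = 1 + max(0, 1) = 2
depth(cons(cons(b, times(b, b)), times(b, b))) = 1 + max(2, 1) = 3
depth(pair(b, cons(cons(b, times(b, b)), times(b, b)))) = 1 + max(0, 3) = 4
depth(pair(cons(cons(pair(b, b), cons(pair(b, b), b)), times(times(b, b), pair(b, b))), pair(b, cons(cons(b, times(b, b)), times(b, b))))) = 1 + max(4, 4) = 5

5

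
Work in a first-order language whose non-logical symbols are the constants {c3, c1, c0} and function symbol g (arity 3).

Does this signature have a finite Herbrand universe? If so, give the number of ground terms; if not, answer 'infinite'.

The signature has at least one function symbol (g, arity 3) and at least one constant (c3).
Iterating g gives infinitely many distinct ground terms: c3, g(c3, c3, c3), g(g(c3, c3, c3), g(c3, c3, c3), g(c3, c3, c3)), ...
So the Herbrand universe is infinite.

infinite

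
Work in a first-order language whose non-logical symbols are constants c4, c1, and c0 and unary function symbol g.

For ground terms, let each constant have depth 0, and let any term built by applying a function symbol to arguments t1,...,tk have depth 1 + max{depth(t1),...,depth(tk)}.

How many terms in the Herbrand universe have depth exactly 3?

3

Count level by level. With function symbols g/1, the terms of depth ≤ k are the 3 constants together with each function applied to depth-≤(k−1) tuples, so N_k = 3 + N_{k-1}.
N_0 = 3
N_1 = 3 + 3 = 6
N_2 = 3 + 6 = 9
N_3 = 3 + 9 = 12
Terms of depth exactly 3: N_3 − N_2 = 12 − 9 = 3.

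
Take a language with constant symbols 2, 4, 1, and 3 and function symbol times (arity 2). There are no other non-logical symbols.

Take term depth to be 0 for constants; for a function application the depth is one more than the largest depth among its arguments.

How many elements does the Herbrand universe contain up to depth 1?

Let N_k = |{terms of depth ≤ k}|. Then N_0 = 4 and N_k = 4 + N_{k-1}^2 for k ≥ 1 (one summand per function symbol, arity giving the exponent).
N_0 = 4
N_1 = 4 + 4^2 = 20

20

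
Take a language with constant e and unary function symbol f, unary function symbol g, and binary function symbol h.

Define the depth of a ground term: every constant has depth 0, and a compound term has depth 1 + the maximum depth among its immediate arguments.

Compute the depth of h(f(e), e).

2

depth(f(e)) = 1 + depth(e) = 1 + 0 = 1
depth(h(f(e), e)) = 1 + max(1, 0) = 2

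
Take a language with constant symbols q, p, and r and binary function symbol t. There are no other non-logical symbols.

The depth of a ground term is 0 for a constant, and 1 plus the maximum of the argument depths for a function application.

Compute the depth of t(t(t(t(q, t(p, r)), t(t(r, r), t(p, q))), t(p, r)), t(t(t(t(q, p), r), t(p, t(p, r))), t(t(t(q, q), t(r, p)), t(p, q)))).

5

depth(t(p, r)) = 1 + max(0, 0) = 1
depth(t(q, t(p, r))) = 1 + max(0, 1) = 2
depth(t(r, r)) = 1 + max(0, 0) = 1
depth(t(p, q)) = 1 + max(0, 0) = 1
depth(t(t(r, r), t(p, q))) = 1 + max(1, 1) = 2
depth(t(t(q, t(p, r)), t(t(r, r), t(p, q)))) = 1 + max(2, 2) = 3
depth(t(t(t(q, t(p, r)), t(t(r, r), t(p, q))), t(p, r))) = 1 + max(3, 1) = 4
depth(t(q, p)) = 1 + max(0, 0) = 1
depth(t(t(q, p), r)) = 1 + max(1, 0) = 2
depth(t(p, t(p, r))) = 1 + max(0, 1) = 2
depth(t(t(t(q, p), r), t(p, t(p, r)))) = 1 + max(2, 2) = 3
depth(t(q, q)) = 1 + max(0, 0) = 1
depth(t(r, p)) = 1 + max(0, 0) = 1
depth(t(t(q, q), t(r, p))) = 1 + max(1, 1) = 2
depth(t(t(t(q, q), t(r, p)), t(p, q))) = 1 + max(2, 1) = 3
depth(t(t(t(t(q, p), r), t(p, t(p, r))), t(t(t(q, q), t(r, p)), t(p, q)))) = 1 + max(3, 3) = 4
depth(t(t(t(t(q, t(p, r)), t(t(r, r), t(p, q))), t(p, r)), t(t(t(t(q, p), r), t(p, t(p, r))), t(t(t(q, q), t(r, p)), t(p, q))))) = 1 + max(4, 4) = 5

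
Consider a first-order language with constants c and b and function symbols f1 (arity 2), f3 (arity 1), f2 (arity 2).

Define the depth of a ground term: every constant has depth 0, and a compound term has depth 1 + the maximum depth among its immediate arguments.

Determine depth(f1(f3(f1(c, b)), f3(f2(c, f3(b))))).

depth(f1(c, b)) = 1 + max(0, 0) = 1
depth(f3(f1(c, b))) = 1 + depth(f1(c, b)) = 1 + 1 = 2
depth(f3(b)) = 1 + depth(b) = 1 + 0 = 1
depth(f2(c, f3(b))) = 1 + max(0, 1) = 2
depth(f3(f2(c, f3(b)))) = 1 + depth(f2(c, f3(b))) = 1 + 2 = 3
depth(f1(f3(f1(c, b)), f3(f2(c, f3(b))))) = 1 + max(2, 3) = 4

4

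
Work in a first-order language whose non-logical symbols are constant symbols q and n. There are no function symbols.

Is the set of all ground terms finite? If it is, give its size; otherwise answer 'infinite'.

There are no function symbols, so every ground term is one of the 2 constants.
The Herbrand universe is {q, n}, which is finite with 2 elements.

2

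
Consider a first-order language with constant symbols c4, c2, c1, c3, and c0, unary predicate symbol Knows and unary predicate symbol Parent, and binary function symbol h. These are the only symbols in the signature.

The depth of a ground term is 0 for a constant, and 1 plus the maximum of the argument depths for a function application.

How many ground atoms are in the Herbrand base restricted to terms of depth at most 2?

First count ground terms of depth ≤ 2.
If N_k denotes the number of depth-≤k ground terms, the 5 constants give N_0 = 5, and each function symbol of arity r contributes N_{k-1}^r new terms at level k: N_k = 5 + N_{k-1}^2.
N_0 = 5
N_1 = 5 + 5^2 = 30
N_2 = 5 + 30^2 = 905
So |H| = 905.
For each predicate symbol, the number of ground atoms is |H| raised to its arity; summing:
  Knows: 905;  Parent: 905
Total ground atoms: 905 + 905 = 1810.

1810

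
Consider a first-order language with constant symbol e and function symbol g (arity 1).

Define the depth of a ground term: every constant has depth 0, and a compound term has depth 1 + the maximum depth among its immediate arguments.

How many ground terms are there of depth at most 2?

3

Let N_k = |{terms of depth ≤ k}|. Then N_0 = 1 and N_k = 1 + N_{k-1} for k ≥ 1 (one summand per function symbol, arity giving the exponent).
N_0 = 1
N_1 = 1 + 1 = 2
N_2 = 1 + 2 = 3
Explicitly: e, g(e), g(g(e)).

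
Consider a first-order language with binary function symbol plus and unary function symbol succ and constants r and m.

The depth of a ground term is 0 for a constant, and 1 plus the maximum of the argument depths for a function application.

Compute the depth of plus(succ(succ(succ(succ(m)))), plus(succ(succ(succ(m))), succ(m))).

depth(succ(m)) = 1 + depth(m) = 1 + 0 = 1
depth(succ(succ(m))) = 1 + depth(succ(m)) = 1 + 1 = 2
depth(succ(succ(succ(m)))) = 1 + depth(succ(succ(m))) = 1 + 2 = 3
depth(succ(succ(succ(succ(m))))) = 1 + depth(succ(succ(succ(m)))) = 1 + 3 = 4
depth(plus(succ(succ(succ(m))), succ(m))) = 1 + max(3, 1) = 4
depth(plus(succ(succ(succ(succ(m)))), plus(succ(succ(succ(m))), succ(m)))) = 1 + max(4, 4) = 5

5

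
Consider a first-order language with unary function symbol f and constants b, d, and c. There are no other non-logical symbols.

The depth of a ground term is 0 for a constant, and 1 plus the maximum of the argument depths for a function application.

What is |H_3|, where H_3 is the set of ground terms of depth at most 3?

12

Write N_k for the number of ground terms of depth ≤ k. A term of depth ≤ k is either a constant or a function symbol applied to arguments of depth ≤ k−1, so N_k = 3 + N_{k-1}.
N_0 = 3
N_1 = 3 + 3 = 6
N_2 = 3 + 6 = 9
N_3 = 3 + 9 = 12
Explicitly: b, d, c, f(b), f(d), f(c), f(f(b)), f(f(d)), f(f(c)), f(f(f(b))), f(f(f(d))), f(f(f(c))).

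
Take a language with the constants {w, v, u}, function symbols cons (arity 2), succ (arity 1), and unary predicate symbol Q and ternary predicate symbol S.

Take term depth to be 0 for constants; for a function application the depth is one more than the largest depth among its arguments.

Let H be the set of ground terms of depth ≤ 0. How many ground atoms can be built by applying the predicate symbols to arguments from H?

First count ground terms of depth ≤ 0.
Count level by level. With function symbols cons/2, succ/1, the terms of depth ≤ k are the 3 constants together with each function applied to depth-≤(k−1) tuples, so N_k = 3 + N_{k-1}^2 + N_{k-1}.
N_0 = 3
Explicitly: w, v, u.
So |H| = 3.
For each predicate symbol, the number of ground atoms is |H| raised to its arity; summing:
  Q: 3;  S: 3^3 = 27
Total ground atoms: 3 + 27 = 30.

30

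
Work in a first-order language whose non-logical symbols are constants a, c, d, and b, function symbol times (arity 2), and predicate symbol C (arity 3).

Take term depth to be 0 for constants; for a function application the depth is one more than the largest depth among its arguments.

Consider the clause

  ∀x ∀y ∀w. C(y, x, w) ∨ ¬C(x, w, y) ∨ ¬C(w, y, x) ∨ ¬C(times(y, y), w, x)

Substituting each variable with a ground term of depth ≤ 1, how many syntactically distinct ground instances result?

Ground terms of depth ≤ 1:
  Let N_k count ground terms of depth at most k. Each non-constant term of depth ≤ k is some function symbol applied to depth-≤(k−1) arguments, giving N_k = 4 + N_{k-1}^2.
  N_0 = 4
  N_1 = 4 + 4^2 = 20
So there are 20 ground terms available for substitution.
The clause has 3 distinct variables (x, y, w), each appearing in the body. In the free term algebra distinct substitutions yield syntactically distinct ground instances.
Number of ground instances = 20^3 = 8000.

8000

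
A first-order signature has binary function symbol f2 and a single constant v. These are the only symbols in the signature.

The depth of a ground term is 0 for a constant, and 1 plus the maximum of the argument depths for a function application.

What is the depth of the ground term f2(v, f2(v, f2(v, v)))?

3

depth(f2(v, v)) = 1 + max(0, 0) = 1
depth(f2(v, f2(v, v))) = 1 + max(0, 1) = 2
depth(f2(v, f2(v, f2(v, v)))) = 1 + max(0, 2) = 3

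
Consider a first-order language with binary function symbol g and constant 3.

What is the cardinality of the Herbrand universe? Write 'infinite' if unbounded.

The signature has at least one function symbol (g, arity 2) and at least one constant (3).
Iterating g gives infinitely many distinct ground terms: 3, g(3, 3), g(g(3, 3), g(3, 3)), ...
So the Herbrand universe is infinite.

infinite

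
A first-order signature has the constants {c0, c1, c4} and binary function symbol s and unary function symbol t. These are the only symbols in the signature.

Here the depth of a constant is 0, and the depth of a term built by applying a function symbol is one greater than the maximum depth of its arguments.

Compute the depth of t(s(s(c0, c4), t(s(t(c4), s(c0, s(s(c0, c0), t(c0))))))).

7

depth(s(c0, c4)) = 1 + max(0, 0) = 1
depth(t(c4)) = 1 + depth(c4) = 1 + 0 = 1
depth(s(c0, c0)) = 1 + max(0, 0) = 1
depth(t(c0)) = 1 + depth(c0) = 1 + 0 = 1
depth(s(s(c0, c0), t(c0))) = 1 + max(1, 1) = 2
depth(s(c0, s(s(c0, c0), t(c0)))) = 1 + max(0, 2) = 3
depth(s(t(c4), s(c0, s(s(c0, c0), t(c0))))) = 1 + max(1, 3) = 4
depth(t(s(t(c4), s(c0, s(s(c0, c0), t(c0)))))) = 1 + depth(s(t(c4), s(c0, s(s(c0, c0), t(c0))))) = 1 + 4 = 5
depth(s(s(c0, c4), t(s(t(c4), s(c0, s(s(c0, c0), t(c0))))))) = 1 + max(1, 5) = 6
depth(t(s(s(c0, c4), t(s(t(c4), s(c0, s(s(c0, c0), t(c0)))))))) = 1 + depth(s(s(c0, c4), t(s(t(c4), s(c0, s(s(c0, c0), t(c0))))))) = 1 + 6 = 7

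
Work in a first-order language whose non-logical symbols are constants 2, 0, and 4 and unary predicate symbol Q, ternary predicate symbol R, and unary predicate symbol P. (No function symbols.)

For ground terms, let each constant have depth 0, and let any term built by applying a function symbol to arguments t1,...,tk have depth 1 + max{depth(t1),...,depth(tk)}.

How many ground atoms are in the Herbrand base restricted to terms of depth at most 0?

First count ground terms of depth ≤ 0.
With no function symbols every ground term is a constant, so there are exactly 3 ground terms at every depth bound.
N_0 = 3
So |H| = 3.
Each predicate of arity r yields |H|^r ground atoms (one per choice of an r-tuple from H):
  Q: 3;  R: 3^3 = 27;  P: 3
Total ground atoms: 3 + 27 + 3 = 33.

33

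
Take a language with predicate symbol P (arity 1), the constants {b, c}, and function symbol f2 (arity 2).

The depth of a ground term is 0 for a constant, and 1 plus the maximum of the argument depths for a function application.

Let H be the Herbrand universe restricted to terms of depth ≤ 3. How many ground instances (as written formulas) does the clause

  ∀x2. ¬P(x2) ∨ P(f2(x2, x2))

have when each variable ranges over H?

Ground terms of depth ≤ 3:
  Write N_k for the number of ground terms of depth ≤ k. A term of depth ≤ k is either a constant or a function symbol applied to arguments of depth ≤ k−1, so N_k = 2 + N_{k-1}^2.
  N_0 = 2
  N_1 = 2 + 2^2 = 6
  N_2 = 2 + 6^2 = 38
  N_3 = 2 + 38^2 = 1446
So there are 1446 ground terms available for substitution.
The variable x2 ranges independently over the available ground terms, and distinct assignments produce distinct instances.
Number of ground instances = 1446.

1446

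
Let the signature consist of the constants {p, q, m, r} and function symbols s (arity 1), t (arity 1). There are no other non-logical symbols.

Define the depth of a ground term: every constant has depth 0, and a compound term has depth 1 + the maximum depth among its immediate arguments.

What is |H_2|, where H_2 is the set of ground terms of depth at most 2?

Let N_k count ground terms of depth at most k. Each non-constant term of depth ≤ k is some function symbol applied to depth-≤(k−1) arguments, giving N_k = 4 + N_{k-1} + N_{k-1}.
N_0 = 4
N_1 = 4 + 4 + 4 = 12
N_2 = 4 + 12 + 12 = 28

28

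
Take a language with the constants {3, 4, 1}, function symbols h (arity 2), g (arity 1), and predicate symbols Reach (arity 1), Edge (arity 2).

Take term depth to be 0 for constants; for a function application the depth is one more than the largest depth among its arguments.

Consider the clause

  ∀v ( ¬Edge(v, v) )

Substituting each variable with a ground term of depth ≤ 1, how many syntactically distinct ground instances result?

Ground terms of depth ≤ 1:
  Let N_k count ground terms of depth at most k. Each non-constant term of depth ≤ k is some function symbol applied to depth-≤(k−1) arguments, giving N_k = 3 + N_{k-1}^2 + N_{k-1}.
  N_0 = 3
  N_1 = 3 + 3^2 + 3 = 15
So there are 15 ground terms available for substitution.
The body mentions the single quantified variable v; since ground terms form a free algebra, no two substitutions collapse to the same formula.
Number of ground instances = 15.

15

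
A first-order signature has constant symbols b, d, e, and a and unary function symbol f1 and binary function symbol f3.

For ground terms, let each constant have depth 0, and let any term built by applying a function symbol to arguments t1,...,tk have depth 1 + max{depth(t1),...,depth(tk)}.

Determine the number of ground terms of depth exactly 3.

Let N_k = |{terms of depth ≤ k}|. Then N_0 = 4 and N_k = 4 + N_{k-1} + N_{k-1}^2 for k ≥ 1 (one summand per function symbol, arity giving the exponent).
N_0 = 4
N_1 = 4 + 4 + 4^2 = 24
N_2 = 4 + 24 + 24^2 = 604
N_3 = 4 + 604 + 604^2 = 365424
Terms of depth exactly 3: N_3 − N_2 = 365424 − 604 = 364820.

364820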